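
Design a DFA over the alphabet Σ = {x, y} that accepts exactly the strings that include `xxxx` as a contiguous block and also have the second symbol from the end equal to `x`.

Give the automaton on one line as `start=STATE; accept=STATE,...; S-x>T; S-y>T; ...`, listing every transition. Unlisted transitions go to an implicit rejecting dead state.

start=q0; accept=q4,q5; q0-x>q1; q0-y>q0; q1-x>q2; q1-y>q0; q2-x>q3; q2-y>q0; q3-x>q4; q3-y>q0; q4-x>q4; q4-y>q5; q5-x>q6; q5-y>q7; q6-x>q4; q6-y>q5; q7-x>q6; q7-y>q7

Run two small machines in parallel and take their product. The first has 5 states tracking whether and how much of `xxxx` has been seen; the second has 7 states tracking the last 2 symbols read. A product state is a pair (one from each), accepting exactly when both do. Minimizing collapses redundant product states.
An 8-state machine:
        x   y  
>  q0   q1  q0 
   q1   q2  q0 
   q2   q3  q0 
   q3   q4  q0 
 * q4   q4  q5 
 * q5   q6  q7 
   q6   q4  q5 
   q7   q6  q7 
(> = start, * = accepting)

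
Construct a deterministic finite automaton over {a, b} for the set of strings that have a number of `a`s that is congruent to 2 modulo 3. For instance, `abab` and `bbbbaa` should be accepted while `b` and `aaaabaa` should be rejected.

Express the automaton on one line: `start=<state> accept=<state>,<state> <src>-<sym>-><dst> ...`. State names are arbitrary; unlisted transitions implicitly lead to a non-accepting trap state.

start=q0 accept=q2 q0-a->q1 q0-b->q0 q1-a->q2 q1-b->q1 q2-a->q0 q2-b->q2

Keep the running count of `a`s modulo 3: each `a` advances along the cycle q0 → q1 → q2 → q0 while other symbols loop. Accept at q2.
3 states suffice.
        a   b  
>  q0   q1  q0 
   q1   q2  q1 
 * q2   q0  q2 
(> = start, * = accepting)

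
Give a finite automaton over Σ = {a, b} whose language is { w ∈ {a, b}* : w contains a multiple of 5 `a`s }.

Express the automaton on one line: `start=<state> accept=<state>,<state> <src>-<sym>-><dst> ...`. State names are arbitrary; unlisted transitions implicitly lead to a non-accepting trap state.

The only thing that matters is how many `a`s have appeared, reduced mod 5. Use one state per residue: q0 for 0, …, q4 for 4. Reading `a` moves to the next residue; anything else stays put. q0 is accepting.
5 states suffice.
        a   b  
>* q0   q1  q0 
   q1   q2  q1 
   q2   q3  q2 
   q3   q4  q3 
   q4   q0  q4 
(> = start, * = accepting)

start=q0 accept=q0 q0-a->q1 q0-b->q0 q1-a->q2 q1-b->q1 q2-a->q3 q2-b->q2 q3-a->q4 q3-b->q3 q4-a->q0 q4-b->q4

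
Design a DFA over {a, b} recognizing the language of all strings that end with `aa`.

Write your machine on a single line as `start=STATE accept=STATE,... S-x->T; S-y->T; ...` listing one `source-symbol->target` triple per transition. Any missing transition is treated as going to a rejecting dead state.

Remember how much of `aa` the current input suffix matches. State q0 means no match yet; q1 means the last symbol is `a`; q2 means the last 2 symbols are `aa`. Only q2 accepts. On a mismatch, fall back to the longest proper suffix that is still a prefix of `aa`.
3 states suffice.
        a   b  
>  q0   q1  q0 
   q1   q2  q0 
 * q2   q2  q0 
(> = start, * = accepting)

start=q0; accept=q2; q0-a->q1; q0-b->q0; q1-a->q2; q1-b->q0; q2-a->q2; q2-b->q0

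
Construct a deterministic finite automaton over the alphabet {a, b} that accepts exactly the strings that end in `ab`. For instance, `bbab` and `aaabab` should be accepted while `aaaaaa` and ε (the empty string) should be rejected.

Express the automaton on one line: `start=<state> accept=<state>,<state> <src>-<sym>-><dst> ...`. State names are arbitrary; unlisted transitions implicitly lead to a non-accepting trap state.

start=q0 accept=q2 q0-a->q1 q0-b->q0 q1-a->q1 q1-b->q2 q2-a->q1 q2-b->q0

Let each state record the length of the longest suffix of the input read so far that is also a prefix of `ab`. q1 means the last symbol is `a`; q2 means the last 2 symbols are `ab`. Accept only at q2, where the string currently ends in `ab`.
With 3 states:
        a   b  
>  q0   q1  q0 
   q1   q1  q2 
 * q2   q1  q0 
(> = start, * = accepting)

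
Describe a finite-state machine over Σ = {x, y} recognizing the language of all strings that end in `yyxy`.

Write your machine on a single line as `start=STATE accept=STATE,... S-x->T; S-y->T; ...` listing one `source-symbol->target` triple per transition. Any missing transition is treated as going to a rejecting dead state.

start=s0; accept=s4; s0-x->s0; s0-y->s1; s1-x->s0; s1-y->s2; s2-x->s3; s2-y->s2; s3-x->s0; s3-y->s4; s4-x->s0; s4-y->s2

Remember how much of `yyxy` the current input suffix matches. State s0 means no match yet; s1 means the last symbol is `y`; s2 means the last 2 symbols are `yy`; s3 means the last 3 symbols are `yyx`; s4 means the last 4 symbols are `yyxy`. Only s4 accepts. On a mismatch, fall back to the longest proper suffix that is still a prefix of `yyxy`.
        x   y  
>  s0   s0  s1 
   s1   s0  s2 
   s2   s3  s2 
   s3   s0  s4 
 * s4   s0  s2 
(> = start, * = accepting)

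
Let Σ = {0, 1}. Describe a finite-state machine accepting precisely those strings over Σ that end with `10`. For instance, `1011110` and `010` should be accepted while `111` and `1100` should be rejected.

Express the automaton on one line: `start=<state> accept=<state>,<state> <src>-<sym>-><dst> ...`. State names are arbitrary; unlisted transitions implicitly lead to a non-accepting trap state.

Remember how much of `10` the current input suffix matches. State S0 means no match yet; S1 means the last symbol is `1`; S2 means the last 2 symbols are `10`. Only S2 accepts. On a mismatch, fall back to the longest proper suffix that is still a prefix of `10`.
        0   1  
>  S0   S0  S1 
   S1   S2  S1 
 * S2   S0  S1 
(> = start, * = accepting)

start=S0 accept=S2 S0-0->S0 S0-1->S1 S1-0->S2 S1-1->S1 S2-0->S0 S2-1->S1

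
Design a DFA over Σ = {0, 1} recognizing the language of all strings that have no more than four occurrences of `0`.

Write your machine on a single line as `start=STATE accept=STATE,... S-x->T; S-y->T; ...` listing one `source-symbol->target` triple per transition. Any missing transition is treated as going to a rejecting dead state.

start=A; accept=A,B,C,D,E; A-0->B; A-1->A; B-0->C; B-1->B; C-0->D; C-1->C; D-0->E; D-1->D; E-0->F; E-1->E; F-0->F; F-1->F

Only the number of `0`s matters, and only up to 5. Make a chain A → B → C → D → E → F advanced by each `0` (with F absorbing); every other symbol self-loops. The accepting set is {A, B, C, D, E}.
A 6-state machine:
       0  1 
>* A   B  A 
 * B   C  B 
 * C   D  C 
 * D   E  D 
 * E   F  E 
   F   F  F 
(> = start, * = accepting)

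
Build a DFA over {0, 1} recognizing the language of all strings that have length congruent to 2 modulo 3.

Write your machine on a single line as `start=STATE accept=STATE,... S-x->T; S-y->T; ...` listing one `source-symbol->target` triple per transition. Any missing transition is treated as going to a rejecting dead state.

start=A; accept=C; A-0->B; A-1->B; B-0->C; B-1->C; C-0->A; C-1->A

Count input length modulo 3: every symbol advances one step around the cycle A → B → C → A. Accept at C.
A 3-state machine:
       0  1 
>  A   B  B 
   B   C  C 
 * C   A  A 
(> = start, * = accepting)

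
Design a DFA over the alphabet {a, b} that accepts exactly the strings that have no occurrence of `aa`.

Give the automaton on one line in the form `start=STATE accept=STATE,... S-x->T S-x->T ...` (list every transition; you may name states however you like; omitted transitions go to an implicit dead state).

Track partial matches of the forbidden pattern `aa`. State q2 is a dead state reached once `aa` has occurred; every other state accepts. q0 means no part of `aa` is currently matched.
With 3 states:
        a   b  
>* q0   q1  q0 
 * q1   q2  q0 
   q2   q2  q2 
(> = start, * = accepting)

start=q0 accept=q0,q1 q0-a->q1 q0-b->q0 q1-a->q2 q1-b->q0 q2-a->q2 q2-b->q2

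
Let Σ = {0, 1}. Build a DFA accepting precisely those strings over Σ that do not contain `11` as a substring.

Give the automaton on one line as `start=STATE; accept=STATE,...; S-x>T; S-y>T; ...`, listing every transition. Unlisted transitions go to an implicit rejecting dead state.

start=q0; accept=q0,q1; q0-0>q0; q0-1>q1; q1-0>q0; q1-1>q2; q2-0>q2; q2-1>q2

Track partial matches of the forbidden pattern `11`. State q2 is a dead state reached once `11` has occurred; every other state accepts. q0 means no part of `11` is currently matched.
A 3-state machine:
        0   1  
>* q0   q0  q1 
 * q1   q0  q2 
   q2   q2  q2 
(> = start, * = accepting)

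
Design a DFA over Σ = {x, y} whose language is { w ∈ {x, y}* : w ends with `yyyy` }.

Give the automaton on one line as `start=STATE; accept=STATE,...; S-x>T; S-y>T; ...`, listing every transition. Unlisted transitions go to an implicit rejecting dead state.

start=S0; accept=S4; S0-x>S0; S0-y>S1; S1-x>S0; S1-y>S2; S2-x>S0; S2-y>S3; S3-x>S0; S3-y>S4; S4-x>S0; S4-y>S4

Remember how much of `yyyy` the current input suffix matches. State S0 means no match yet; S1 means the last symbol is `y`; S2 means the last 2 symbols are `yy`; S3 means the last 3 symbols are `yyy`; S4 means the last 4 symbols are `yyyy`. Only S4 accepts. On a mismatch, fall back to the longest proper suffix that is still a prefix of `yyyy`.
A 5-state machine:
        x   y  
>  S0   S0  S1 
   S1   S0  S2 
   S2   S0  S3 
   S3   S0  S4 
 * S4   S0  S4 
(> = start, * = accepting)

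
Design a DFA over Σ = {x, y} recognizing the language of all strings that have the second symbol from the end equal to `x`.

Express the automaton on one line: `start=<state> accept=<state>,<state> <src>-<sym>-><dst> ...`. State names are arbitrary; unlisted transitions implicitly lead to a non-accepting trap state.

start=A accept=D,E A-x->B A-y->C B-x->D B-y->E C-x->F C-y->G D-x->D D-y->E E-x->F E-y->G F-x->D F-y->E G-x->F G-y->G

Because acceptance depends on a position counted from the end, the machine has to buffer the most recent 2 symbols. Make each state the string of the last up-to-2 symbols read; on input `x` shift the window left and append `x`. Accept when the buffered window has length 2 and begins with `x`.
       x  y 
>  A   B  C 
   B   D  E 
   C   F  G 
 * D   D  E 
 * E   F  G 
   F   D  E 
   G   F  G 
(> = start, * = accepting)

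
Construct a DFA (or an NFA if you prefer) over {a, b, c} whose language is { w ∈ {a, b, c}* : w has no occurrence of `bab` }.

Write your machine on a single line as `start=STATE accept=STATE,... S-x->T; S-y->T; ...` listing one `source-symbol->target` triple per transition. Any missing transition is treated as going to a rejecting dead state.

Track partial matches of the forbidden pattern `bab`. State s3 is a dead state reached once `bab` has occurred; every other state accepts. s0 means no part of `bab` is currently matched.
4 states suffice.
        a   b   c  
>* s0   s0  s1  s0 
 * s1   s2  s1  s0 
 * s2   s0  s3  s0 
   s3   s3  s3  s3 
(> = start, * = accepting)

start=s0; accept=s0,s1,s2; s0-a->s0; s0-b->s1; s0-c->s0; s1-a->s2; s1-b->s1; s1-c->s0; s2-a->s0; s2-b->s3; s2-c->s0; s3-a->s3; s3-b->s3; s3-c->s3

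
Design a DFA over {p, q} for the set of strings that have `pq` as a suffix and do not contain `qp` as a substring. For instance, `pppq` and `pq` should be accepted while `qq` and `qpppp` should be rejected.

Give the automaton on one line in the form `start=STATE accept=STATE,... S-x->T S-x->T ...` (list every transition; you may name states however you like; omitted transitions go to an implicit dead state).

Run two small machines in parallel and take their product. One (3 states) tracks how much of the suffix `pq` has currently been matched; the other (3 states) tracks partial matches of the forbidden pattern `qp`. Each combined state is a pair, one component from each; accept when both components accept. Minimizing collapses redundant product states.
With 4 states:
        p   q  
>  S0   S1  S2 
   S1   S1  S3 
   S2   S2  S2 
 * S3   S2  S2 
(> = start, * = accepting)

start=S0 accept=S3 S0-p->S1 S0-q->S2 S1-p->S1 S1-q->S3 S2-p->S2 S2-q->S2 S3-p->S2 S3-q->S2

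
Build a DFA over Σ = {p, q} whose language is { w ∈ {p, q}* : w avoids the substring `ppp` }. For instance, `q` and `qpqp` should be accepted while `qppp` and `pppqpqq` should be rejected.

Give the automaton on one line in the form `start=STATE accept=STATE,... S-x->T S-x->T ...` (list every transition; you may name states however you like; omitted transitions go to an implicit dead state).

This is the complement of 'contains `ppp`'. Use the same substring-matching states — A through D holding how much of `ppp` has just been matched — but flip the accepting set: everything except the trap D accepts.
A 4-state machine:
       p  q 
>* A   B  A 
 * B   C  A 
 * C   D  A 
   D   D  D 
(> = start, * = accepting)

start=A accept=A,B,C A-p->B A-q->A B-p->C B-q->A C-p->D C-q->A D-p->D D-q->D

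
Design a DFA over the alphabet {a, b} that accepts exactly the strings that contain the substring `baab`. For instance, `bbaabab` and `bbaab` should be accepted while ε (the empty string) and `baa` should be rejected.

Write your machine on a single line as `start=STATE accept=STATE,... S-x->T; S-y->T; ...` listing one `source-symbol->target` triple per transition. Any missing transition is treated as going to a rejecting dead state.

start=q0; accept=q4; q0-a->q0; q0-b->q1; q1-a->q2; q1-b->q1; q2-a->q3; q2-b->q1; q3-a->q0; q3-b->q4; q4-a->q4; q4-b->q4

Track how much of `baab` has been matched so far: state q0 is no progress, q4 is the absorbing accept state reached once `baab` has occurred. Intermediate states record partial matches; on a mismatch, fall back to the longest reusable overlap.
        a   b  
>  q0   q0  q1 
   q1   q2  q1 
   q2   q3  q1 
   q3   q0  q4 
 * q4   q4  q4 
(> = start, * = accepting)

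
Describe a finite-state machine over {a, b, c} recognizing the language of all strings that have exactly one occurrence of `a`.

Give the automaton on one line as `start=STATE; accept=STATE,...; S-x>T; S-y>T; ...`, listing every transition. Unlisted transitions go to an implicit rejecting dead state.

Only the number of `a`s matters, and only up to 2. Make a chain q0 → q1 → q2 advanced by each `a` (with q2 absorbing); every other symbol self-loops. The accepting set is {q1}.
A 3-state machine:
        a   b   c  
>  q0   q1  q0  q0 
 * q1   q2  q1  q1 
   q2   q2  q2  q2 
(> = start, * = accepting)

start=q0; accept=q1; q0-a>q1; q0-b>q0; q0-c>q0; q1-a>q2; q1-b>q1; q1-c>q1; q2-a>q2; q2-b>q2; q2-c>q2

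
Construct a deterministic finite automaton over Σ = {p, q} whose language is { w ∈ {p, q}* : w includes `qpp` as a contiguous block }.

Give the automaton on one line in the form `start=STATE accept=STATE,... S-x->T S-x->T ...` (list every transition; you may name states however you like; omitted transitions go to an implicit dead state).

start=S0 accept=S3 S0-p->S0 S0-q->S1 S1-p->S2 S1-q->S1 S2-p->S3 S2-q->S1 S3-p->S3 S3-q->S3

Track how much of `qpp` has been matched so far: state S0 is no progress, S3 is the absorbing accept state reached once `qpp` has occurred. Intermediate states record partial matches; on a mismatch, fall back to the longest reusable overlap.
A 4-state machine:
        p   q  
>  S0   S0  S1 
   S1   S2  S1 
   S2   S3  S1 
 * S3   S3  S3 
(> = start, * = accepting)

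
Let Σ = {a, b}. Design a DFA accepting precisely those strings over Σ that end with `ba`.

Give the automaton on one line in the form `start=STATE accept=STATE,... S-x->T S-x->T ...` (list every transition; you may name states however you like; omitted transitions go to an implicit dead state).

start=q0 accept=q2 q0-a->q0 q0-b->q1 q1-a->q2 q1-b->q1 q2-a->q0 q2-b->q1

Let each state record the length of the longest suffix of the input read so far that is also a prefix of `ba`. q1 means the last symbol is `b`; q2 means the last 2 symbols are `ba`. Accept only at q2, where the string currently ends in `ba`.
With 3 states:
        a   b  
>  q0   q0  q1 
   q1   q2  q1 
 * q2   q0  q1 
(> = start, * = accepting)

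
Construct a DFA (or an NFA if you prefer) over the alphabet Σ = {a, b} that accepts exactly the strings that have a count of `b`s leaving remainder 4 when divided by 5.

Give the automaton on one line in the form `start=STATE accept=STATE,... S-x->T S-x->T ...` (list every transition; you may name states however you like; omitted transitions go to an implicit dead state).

start=S0 accept=S4 S0-a->S0 S0-b->S1 S1-a->S1 S1-b->S2 S2-a->S2 S2-b->S3 S3-a->S3 S3-b->S4 S4-a->S4 S4-b->S0

Keep the running count of `b`s modulo 5: each `b` advances along the cycle S0 → S1 → S2 → S3 → S4 → S0 while other symbols loop. Accept at S4.
5 states suffice.
        a   b  
>  S0   S0  S1 
   S1   S1  S2 
   S2   S2  S3 
   S3   S3  S4 
 * S4   S4  S0 
(> = start, * = accepting)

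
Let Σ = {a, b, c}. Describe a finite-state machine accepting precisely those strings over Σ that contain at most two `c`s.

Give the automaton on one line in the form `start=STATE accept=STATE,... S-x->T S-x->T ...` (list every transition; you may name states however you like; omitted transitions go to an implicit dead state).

Count `c`s, saturating at 3: states q0 through q2 mean 0 through 2 `c`s seen; q3 means more than 2. Each `c` increments (capped at q3); other symbols loop. Accept from {q0, q1, q2}.
A 4-state machine:
        a   b   c  
>* q0   q0  q0  q1 
 * q1   q1  q1  q2 
 * q2   q2  q2  q3 
   q3   q3  q3  q3 
(> = start, * = accepting)

start=q0 accept=q0,q1,q2 q0-a->q0 q0-b->q0 q0-c->q1 q1-a->q1 q1-b->q1 q1-c->q2 q2-a->q2 q2-b->q2 q2-c->q3 q3-a->q3 q3-b->q3 q3-c->q3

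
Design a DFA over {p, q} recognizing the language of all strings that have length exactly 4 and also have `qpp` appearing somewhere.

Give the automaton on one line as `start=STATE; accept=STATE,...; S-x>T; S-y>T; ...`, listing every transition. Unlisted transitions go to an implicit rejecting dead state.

Build one automaton per condition and run them in lockstep. The first has 6 states tracking the input length, saturating at 5; the second has 4 states tracking whether and how much of `qpp` has been seen. A product state is a pair (one from each), accepting exactly when both do. After merging equivalent states the machine shrinks.
A 9-state machine:
       p  q 
>  A   B  C 
   B   D  E 
   C   F  E 
   D   D  D 
   E   G  D 
   F   H  D 
   G   I  D 
   H   I  I 
 * I   D  D 
(> = start, * = accepting)

start=A; accept=I; A-p>B; A-q>C; B-p>D; B-q>E; C-p>F; C-q>E; D-p>D; D-q>D; E-p>G; E-q>D; F-p>H; F-q>D; G-p>I; G-q>D; H-p>I; H-q>I; I-p>D; I-q>D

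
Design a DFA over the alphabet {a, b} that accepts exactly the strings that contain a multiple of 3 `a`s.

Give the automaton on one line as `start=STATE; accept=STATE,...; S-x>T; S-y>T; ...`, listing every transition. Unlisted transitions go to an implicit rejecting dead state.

start=S0; accept=S0; S0-a>S1; S0-b>S0; S1-a>S2; S1-b>S1; S2-a>S0; S2-b>S2

The only thing that matters is how many `a`s have appeared, reduced mod 3. Use one state per residue: S0 for 0, …, S2 for 2. Reading `a` moves to the next residue; anything else stays put. S0 is accepting.
A 3-state machine:
        a   b  
>* S0   S1  S0 
   S1   S2  S1 
   S2   S0  S2 
(> = start, * = accepting)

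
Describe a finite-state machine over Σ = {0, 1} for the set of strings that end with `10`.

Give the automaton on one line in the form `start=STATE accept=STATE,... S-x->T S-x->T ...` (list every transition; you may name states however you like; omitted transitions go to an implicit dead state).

Let each state record the length of the longest suffix of the input read so far that is also a prefix of `10`. B means the last symbol is `1`; C means the last 2 symbols are `10`. Accept only at C, where the string currently ends in `10`.
With 3 states:
       0  1 
>  A   A  B 
   B   C  B 
 * C   A  B 
(> = start, * = accepting)

start=A accept=C A-0->A A-1->B B-0->C B-1->B C-0->A C-1->B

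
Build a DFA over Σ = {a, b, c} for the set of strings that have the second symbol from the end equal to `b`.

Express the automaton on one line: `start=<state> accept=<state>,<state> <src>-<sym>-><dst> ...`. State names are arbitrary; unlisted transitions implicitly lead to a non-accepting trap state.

start=s0 accept=s7,s8,s9 s0-a->s1 s0-b->s2 s0-c->s3 s1-a->s4 s1-b->s5 s1-c->s6 s2-a->s7 s2-b->s8 s2-c->s9 s3-a->s10 s3-b->s11 s3-c->s12 s4-a->s4 s4-b->s5 s4-c->s6 s5-a->s7 s5-b->s8 s5-c->s9 s6-a->s10 s6-b->s11 s6-c->s12 s7-a->s4 s7-b->s5 s7-c->s6 s8-a->s7 s8-b->s8 s8-c->s9 s9-a->s10 s9-b->s11 s9-c->s12 s10-a->s4 s10-b->s5 s10-c->s6 s11-a->s7 s11-b->s8 s11-c->s9 s12-a->s10 s12-b->s11 s12-c->s12

A DFA must remember the last 2 symbols (since which symbol is second-to-last isn't known until the input ends). Use one state per possible window of the last ≤2 symbols; accept from those whose window starts with `b`.
          a    b    c  
>  s0     s1   s2   s3 
   s1     s4   s5   s6 
   s2     s7   s8   s9 
   s3    s10  s11  s12 
   s4     s4   s5   s6 
   s5     s7   s8   s9 
   s6    s10  s11  s12 
 * s7     s4   s5   s6 
 * s8     s7   s8   s9 
 * s9    s10  s11  s12 
   s10    s4   s5   s6 
   s11    s7   s8   s9 
   s12   s10  s11  s12 
(> = start, * = accepting)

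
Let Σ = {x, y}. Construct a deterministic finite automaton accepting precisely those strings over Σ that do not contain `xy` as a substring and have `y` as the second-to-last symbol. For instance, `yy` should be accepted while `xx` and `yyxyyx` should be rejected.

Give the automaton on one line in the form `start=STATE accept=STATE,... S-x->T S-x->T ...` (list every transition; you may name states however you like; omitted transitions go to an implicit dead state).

start=s0 accept=s3,s4 s0-x->s1 s0-y->s2 s1-x->s1 s1-y->s1 s2-x->s3 s2-y->s4 s3-x->s1 s3-y->s1 s4-x->s3 s4-y->s4

Handle the two conditions separately and then intersect. One (3 states) tracks partial matches of the forbidden pattern `xy`; the other (7 states) tracks the last 2 symbols read. Each combined state is a pair, one component from each; accept when both components accept. Minimizing collapses redundant product states.
        x   y  
>  s0   s1  s2 
   s1   s1  s1 
   s2   s3  s4 
 * s3   s1  s1 
 * s4   s3  s4 
(> = start, * = accepting)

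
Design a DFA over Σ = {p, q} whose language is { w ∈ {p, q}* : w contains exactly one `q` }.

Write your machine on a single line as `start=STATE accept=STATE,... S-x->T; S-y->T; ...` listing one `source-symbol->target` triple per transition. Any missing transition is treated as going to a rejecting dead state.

start=s0; accept=s1; s0-p->s0; s0-q->s1; s1-p->s1; s1-q->s2; s2-p->s2; s2-q->s2

Only the number of `q`s matters, and only up to 2. Make a chain s0 → s1 → s2 advanced by each `q` (with s2 absorbing); every other symbol self-loops. The accepting set is {s1}.
A 3-state machine:
        p   q  
>  s0   s0  s1 
 * s1   s1  s2 
   s2   s2  s2 
(> = start, * = accepting)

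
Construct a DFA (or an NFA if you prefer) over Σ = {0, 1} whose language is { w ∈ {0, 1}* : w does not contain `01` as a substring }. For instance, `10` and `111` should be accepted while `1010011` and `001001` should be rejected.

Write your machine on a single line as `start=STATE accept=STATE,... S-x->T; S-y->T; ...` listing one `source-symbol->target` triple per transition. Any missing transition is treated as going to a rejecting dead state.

This is the complement of 'contains `01`'. Use the same substring-matching states — A through C holding how much of `01` has just been matched — but flip the accepting set: everything except the trap C accepts.
With 3 states:
       0  1 
>* A   B  A 
 * B   B  C 
   C   C  C 
(> = start, * = accepting)

start=A; accept=A,B; A-0->B; A-1->A; B-0->B; B-1->C; C-0->C; C-1->C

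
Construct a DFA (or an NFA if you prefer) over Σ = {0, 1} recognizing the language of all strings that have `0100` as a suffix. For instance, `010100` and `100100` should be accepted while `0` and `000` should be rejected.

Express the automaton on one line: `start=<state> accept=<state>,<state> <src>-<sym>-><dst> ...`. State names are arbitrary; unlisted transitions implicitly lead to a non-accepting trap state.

start=q0 accept=q4 q0-0->q1 q0-1->q0 q1-0->q1 q1-1->q2 q2-0->q3 q2-1->q0 q3-0->q4 q3-1->q2 q4-0->q1 q4-1->q2

Let each state record the length of the longest suffix of the input read so far that is also a prefix of `0100`. q1 means the last symbol is `0`; q2 means the last 2 symbols are `01`; q3 means the last 3 symbols are `010`; q4 means the last 4 symbols are `0100`. Accept only at q4, where the string currently ends in `0100`.
        0   1  
>  q0   q1  q0 
   q1   q1  q2 
   q2   q3  q0 
   q3   q4  q2 
 * q4   q1  q2 
(> = start, * = accepting)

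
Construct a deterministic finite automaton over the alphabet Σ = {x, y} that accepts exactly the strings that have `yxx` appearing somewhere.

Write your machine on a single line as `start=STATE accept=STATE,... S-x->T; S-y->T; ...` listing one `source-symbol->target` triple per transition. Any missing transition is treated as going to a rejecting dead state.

Track how much of `yxx` has been matched so far: state A is no progress, D is the absorbing accept state reached once `yxx` has occurred. Intermediate states record partial matches; on a mismatch, fall back to the longest reusable overlap.
With 4 states:
       x  y 
>  A   A  B 
   B   C  B 
   C   D  B 
 * D   D  D 
(> = start, * = accepting)

start=A; accept=D; A-x->A; A-y->B; B-x->C; B-y->B; C-x->D; C-y->B; D-x->D; D-y->D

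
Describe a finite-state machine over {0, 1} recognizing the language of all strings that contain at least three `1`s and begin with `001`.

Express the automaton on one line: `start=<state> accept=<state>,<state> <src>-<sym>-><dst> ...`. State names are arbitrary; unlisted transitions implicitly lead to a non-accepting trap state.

start=q0 accept=q6 q0-0->q1 q0-1->q2 q1-0->q3 q1-1->q2 q2-0->q2 q2-1->q2 q3-0->q2 q3-1->q4 q4-0->q4 q4-1->q5 q5-0->q5 q5-1->q6 q6-0->q6 q6-1->q6

Build one automaton per condition and run them in lockstep. One (5 states) tracks the count of `1`s, saturating at 4; the other (5 states) tracks whether the input so far still matches the prefix `001`. Each combined state is a pair, one component from each; accept when both components accept. After merging equivalent states the machine shrinks.
A 7-state machine:
        0   1  
>  q0   q1  q2 
   q1   q3  q2 
   q2   q2  q2 
   q3   q2  q4 
   q4   q4  q5 
   q5   q5  q6 
 * q6   q6  q6 
(> = start, * = accepting)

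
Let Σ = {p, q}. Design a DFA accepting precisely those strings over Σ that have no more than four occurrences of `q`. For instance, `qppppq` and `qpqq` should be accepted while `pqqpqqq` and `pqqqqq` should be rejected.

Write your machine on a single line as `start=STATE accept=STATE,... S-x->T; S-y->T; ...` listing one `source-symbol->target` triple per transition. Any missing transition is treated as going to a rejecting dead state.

Count `q`s, saturating at 5: states A through E mean 0 through 4 `q`s seen; F means more than 4. Each `q` increments (capped at F); other symbols loop. Accept from {A, B, C, D, E}.
6 states suffice.
       p  q 
>* A   A  B 
 * B   B  C 
 * C   C  D 
 * D   D  E 
 * E   E  F 
   F   F  F 
(> = start, * = accepting)

start=A; accept=A,B,C,D,E; A-p->A; A-q->B; B-p->B; B-q->C; C-p->C; C-q->D; D-p->D; D-q->E; E-p->E; E-q->F; F-p->F; F-q->F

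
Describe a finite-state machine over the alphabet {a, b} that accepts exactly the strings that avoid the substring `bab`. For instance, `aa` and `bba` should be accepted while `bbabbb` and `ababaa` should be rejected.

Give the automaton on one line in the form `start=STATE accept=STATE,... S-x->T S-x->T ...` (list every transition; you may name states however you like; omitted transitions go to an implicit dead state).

Track partial matches of the forbidden pattern `bab`. State q3 is a dead state reached once `bab` has occurred; every other state accepts. q0 means no part of `bab` is currently matched.
4 states suffice.
        a   b  
>* q0   q0  q1 
 * q1   q2  q1 
 * q2   q0  q3 
   q3   q3  q3 
(> = start, * = accepting)

start=q0 accept=q0,q1,q2 q0-a->q0 q0-b->q1 q1-a->q2 q1-b->q1 q2-a->q0 q2-b->q3 q3-a->q3 q3-b->q3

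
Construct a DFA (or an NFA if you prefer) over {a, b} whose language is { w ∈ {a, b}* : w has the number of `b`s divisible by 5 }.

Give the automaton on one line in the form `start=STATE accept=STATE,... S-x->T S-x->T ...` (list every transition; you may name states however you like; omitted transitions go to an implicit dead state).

Keep the running count of `b`s modulo 5: each `b` advances along the cycle q0 → q1 → q2 → q3 → q4 → q0 while other symbols loop. Accept at q0.
A 5-state machine:
        a   b  
>* q0   q0  q1 
   q1   q1  q2 
   q2   q2  q3 
   q3   q3  q4 
   q4   q4  q0 
(> = start, * = accepting)

start=q0 accept=q0 q0-a->q0 q0-b->q1 q1-a->q1 q1-b->q2 q2-a->q2 q2-b->q3 q3-a->q3 q3-b->q4 q4-a->q4 q4-b->q0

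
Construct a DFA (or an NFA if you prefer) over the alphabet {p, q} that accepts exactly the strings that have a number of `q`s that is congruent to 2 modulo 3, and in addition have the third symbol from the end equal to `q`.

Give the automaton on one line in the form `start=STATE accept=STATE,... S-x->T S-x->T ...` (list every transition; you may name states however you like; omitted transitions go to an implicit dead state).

start=S0 accept=S5,S6,S10,S13 S0-p->S0 S0-q->S1 S1-p->S2 S1-q->S3 S2-p->S4 S2-q->S5 S3-p->S6 S3-q->S7 S4-p->S4 S4-q->S8 S5-p->S9 S5-q->S7 S6-p->S10 S6-q->S7 S7-p->S0 S7-q->S11 S8-p->S9 S8-q->S7 S9-p->S10 S9-q->S7 S10-p->S12 S10-q->S7 S11-p->S2 S11-q->S13 S12-p->S12 S12-q->S7 S13-p->S6 S13-q->S7

Run two small machines in parallel and take their product. One (3 states) tracks the count of `q`s modulo 3; the other (15 states) tracks the last 3 symbols read. Each combined state is a pair, one component from each; accept when both components accept. After merging equivalent states the machine shrinks.
A 14-state machine:
          p    q  
>  S0     S0   S1 
   S1     S2   S3 
   S2     S4   S5 
   S3     S6   S7 
   S4     S4   S8 
 * S5     S9   S7 
 * S6    S10   S7 
   S7     S0  S11 
   S8     S9   S7 
   S9    S10   S7 
 * S10   S12   S7 
   S11    S2  S13 
   S12   S12   S7 
 * S13    S6   S7 
(> = start, * = accepting)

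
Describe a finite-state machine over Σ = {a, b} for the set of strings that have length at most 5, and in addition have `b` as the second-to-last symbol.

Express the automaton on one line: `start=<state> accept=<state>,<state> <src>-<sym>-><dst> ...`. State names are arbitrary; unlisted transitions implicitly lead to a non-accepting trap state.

Handle the two conditions separately and then intersect. The first has 7 states tracking the input length, saturating at 6; the second has 7 states tracking the last 2 symbols read. A product state is a pair (one from each), accepting exactly when both do.
A 23-state machine:
          a    b  
>  S0     S1   S2 
   S1     S3   S4 
   S2     S5   S6 
   S3     S7   S8 
   S4     S9  S10 
 * S5     S7   S8 
 * S6     S9  S10 
   S7    S11  S12 
   S8    S13  S14 
 * S9    S11  S12 
 * S10   S13  S14 
   S11   S15  S16 
   S12   S17  S18 
 * S13   S15  S16 
 * S14   S17  S18 
   S15   S19  S20 
   S16   S21  S22 
 * S17   S19  S20 
 * S18   S21  S22 
   S19   S19  S20 
   S20   S21  S22 
   S21   S19  S20 
   S22   S21  S22 
(> = start, * = accepting)

start=S0 accept=S5,S6,S9,S10,S13,S14,S17,S18 S0-a->S1 S0-b->S2 S1-a->S3 S1-b->S4 S2-a->S5 S2-b->S6 S3-a->S7 S3-b->S8 S4-a->S9 S4-b->S10 S5-a->S7 S5-b->S8 S6-a->S9 S6-b->S10 S7-a->S11 S7-b->S12 S8-a->S13 S8-b->S14 S9-a->S11 S9-b->S12 S10-a->S13 S10-b->S14 S11-a->S15 S11-b->S16 S12-a->S17 S12-b->S18 S13-a->S15 S13-b->S16 S14-a->S17 S14-b->S18 S15-a->S19 S15-b->S20 S16-a->S21 S16-b->S22 S17-a->S19 S17-b->S20 S18-a->S21 S18-b->S22 S19-a->S19 S19-b->S20 S20-a->S21 S20-b->S22 S21-a->S19 S21-b->S20 S22-a->S21 S22-b->S22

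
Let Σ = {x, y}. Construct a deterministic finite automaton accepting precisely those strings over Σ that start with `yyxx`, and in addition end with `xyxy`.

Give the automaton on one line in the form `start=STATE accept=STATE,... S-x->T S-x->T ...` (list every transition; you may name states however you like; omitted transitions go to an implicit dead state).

Build one automaton per condition and run them in lockstep. One (6 states) tracks whether the input so far still matches the prefix `yyxx`; the other (5 states) tracks how much of the suffix `xyxy` has currently been matched. Each combined state is a pair, one component from each; accept when both components accept. Equivalent product states are then merged.
A 10-state machine:
        x   y  
>  S0   S1  S2 
   S1   S1  S1 
   S2   S1  S3 
   S3   S4  S1 
   S4   S5  S1 
   S5   S5  S6 
   S6   S7  S8 
   S7   S5  S9 
   S8   S5  S8 
 * S9   S7  S8 
(> = start, * = accepting)

start=S0 accept=S9 S0-x->S1 S0-y->S2 S1-x->S1 S1-y->S1 S2-x->S1 S2-y->S3 S3-x->S4 S3-y->S1 S4-x->S5 S4-y->S1 S5-x->S5 S5-y->S6 S6-x->S7 S6-y->S8 S7-x->S5 S7-y->S9 S8-x->S5 S8-y->S8 S9-x->S7 S9-y->S8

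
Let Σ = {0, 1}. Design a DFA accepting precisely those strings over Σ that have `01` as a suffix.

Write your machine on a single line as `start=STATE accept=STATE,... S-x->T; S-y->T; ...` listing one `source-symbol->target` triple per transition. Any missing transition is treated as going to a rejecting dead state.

start=q0; accept=q2; q0-0->q1; q0-1->q0; q1-0->q1; q1-1->q2; q2-0->q1; q2-1->q0

Let each state record the length of the longest suffix of the input read so far that is also a prefix of `01`. q1 means the last symbol is `0`; q2 means the last 2 symbols are `01`. Accept only at q2, where the string currently ends in `01`.
        0   1  
>  q0   q1  q0 
   q1   q1  q2 
 * q2   q1  q0 
(> = start, * = accepting)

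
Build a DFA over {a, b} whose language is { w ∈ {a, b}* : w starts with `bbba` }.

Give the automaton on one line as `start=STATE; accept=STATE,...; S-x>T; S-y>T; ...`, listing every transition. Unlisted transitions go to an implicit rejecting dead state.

start=S0; accept=S4; S0-a>S5; S0-b>S1; S1-a>S5; S1-b>S2; S2-a>S5; S2-b>S3; S3-a>S4; S3-b>S5; S4-a>S4; S4-b>S4; S5-a>S5; S5-b>S5

Check the first 4 symbols one by one: S0 through S3 record how many have matched `bbba` so far; any wrong symbol goes to the dead state S5. After all 4 match we enter the accepting sink S4.
6 states suffice.
        a   b  
>  S0   S5  S1 
   S1   S5  S2 
   S2   S5  S3 
   S3   S4  S5 
 * S4   S4  S4 
   S5   S5  S5 
(> = start, * = accepting)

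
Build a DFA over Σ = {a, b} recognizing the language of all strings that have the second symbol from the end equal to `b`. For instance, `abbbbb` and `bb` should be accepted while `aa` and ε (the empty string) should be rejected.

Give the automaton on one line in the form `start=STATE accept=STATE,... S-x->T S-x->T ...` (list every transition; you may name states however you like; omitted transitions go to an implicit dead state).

start=s0 accept=s5,s6 s0-a->s1 s0-b->s2 s1-a->s3 s1-b->s4 s2-a->s5 s2-b->s6 s3-a->s3 s3-b->s4 s4-a->s5 s4-b->s6 s5-a->s3 s5-b->s4 s6-a->s5 s6-b->s6

Because acceptance depends on a position counted from the end, the machine has to buffer the most recent 2 symbols. Make each state the string of the last up-to-2 symbols read; on input `x` shift the window left and append `x`. Accept when the buffered window has length 2 and begins with `b`.
7 states suffice.
        a   b  
>  s0   s1  s2 
   s1   s3  s4 
   s2   s5  s6 
   s3   s3  s4 
   s4   s5  s6 
 * s5   s3  s4 
 * s6   s5  s6 
(> = start, * = accepting)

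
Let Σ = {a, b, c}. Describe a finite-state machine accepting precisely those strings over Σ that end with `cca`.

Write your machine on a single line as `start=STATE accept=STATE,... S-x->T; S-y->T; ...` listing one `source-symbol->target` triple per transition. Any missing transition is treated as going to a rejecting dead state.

start=q0; accept=q3; q0-a->q0; q0-b->q0; q0-c->q1; q1-a->q0; q1-b->q0; q1-c->q2; q2-a->q3; q2-b->q0; q2-c->q2; q3-a->q0; q3-b->q0; q3-c->q1

Remember how much of `cca` the current input suffix matches. State q0 means no match yet; q1 means the last symbol is `c`; q2 means the last 2 symbols are `cc`; q3 means the last 3 symbols are `cca`. Only q3 accepts. On a mismatch, fall back to the longest proper suffix that is still a prefix of `cca`.
4 states suffice.
        a   b   c  
>  q0   q0  q0  q1 
   q1   q0  q0  q2 
   q2   q3  q0  q2 
 * q3   q0  q0  q1 
(> = start, * = accepting)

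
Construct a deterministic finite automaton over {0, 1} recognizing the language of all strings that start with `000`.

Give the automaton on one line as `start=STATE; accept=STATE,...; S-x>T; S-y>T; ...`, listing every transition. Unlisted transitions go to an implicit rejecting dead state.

start=q0; accept=q3; q0-0>q1; q0-1>q4; q1-0>q2; q1-1>q4; q2-0>q3; q2-1>q4; q3-0>q3; q3-1>q3; q4-0>q4; q4-1>q4

Walk along `000` while the input agrees: from q0 take `0` to q1, and so on. Any deviation drops to the rejecting sink q4. Once q3 is reached the prefix is confirmed and every continuation is accepted.
5 states suffice.
        0   1  
>  q0   q1  q4 
   q1   q2  q4 
   q2   q3  q4 
 * q3   q3  q3 
   q4   q4  q4 
(> = start, * = accepting)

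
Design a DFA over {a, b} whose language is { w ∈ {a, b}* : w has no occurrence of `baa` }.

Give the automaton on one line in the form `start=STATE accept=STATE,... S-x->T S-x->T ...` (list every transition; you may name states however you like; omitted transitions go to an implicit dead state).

start=S0 accept=S0,S1,S2 S0-a->S0 S0-b->S1 S1-a->S2 S1-b->S1 S2-a->S3 S2-b->S1 S3-a->S3 S3-b->S3

This is the complement of 'contains `baa`'. Use the same substring-matching states — S0 through S3 holding how much of `baa` has just been matched — but flip the accepting set: everything except the trap S3 accepts.
With 4 states:
        a   b  
>* S0   S0  S1 
 * S1   S2  S1 
 * S2   S3  S1 
   S3   S3  S3 
(> = start, * = accepting)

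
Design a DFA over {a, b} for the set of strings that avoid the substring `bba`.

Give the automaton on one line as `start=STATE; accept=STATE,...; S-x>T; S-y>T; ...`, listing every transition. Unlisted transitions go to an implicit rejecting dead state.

This is the complement of 'contains `bba`'. Use the same substring-matching states — s0 through s3 holding how much of `bba` has just been matched — but flip the accepting set: everything except the trap s3 accepts.
4 states suffice.
        a   b  
>* s0   s0  s1 
 * s1   s0  s2 
 * s2   s3  s2 
   s3   s3  s3 
(> = start, * = accepting)

start=s0; accept=s0,s1,s2; s0-a>s0; s0-b>s1; s1-a>s0; s1-b>s2; s2-a>s3; s2-b>s2; s3-a>s3; s3-b>s3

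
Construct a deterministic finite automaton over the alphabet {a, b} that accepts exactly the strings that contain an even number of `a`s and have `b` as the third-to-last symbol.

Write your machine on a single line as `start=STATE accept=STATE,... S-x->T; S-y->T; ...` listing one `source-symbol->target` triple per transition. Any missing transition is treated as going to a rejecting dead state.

Handle the two conditions separately and then intersect. One (2 states) tracks the count of `a`s modulo 2; the other (15 states) tracks the last 3 symbols read. Each combined state is a pair, one component from each; accept when both components accept. After merging equivalent states the machine shrinks.
A 12-state machine:
          a    b  
>  S0     S1   S2 
   S1     S0   S3 
   S2     S4   S5 
   S3     S6   S7 
   S4     S8   S3 
   S5     S4   S9 
   S6     S1  S10 
   S7    S11   S7 
 * S8     S1   S2 
 * S9     S4   S9 
 * S10    S4   S5 
 * S11    S1  S10 
(> = start, * = accepting)

start=S0; accept=S8,S9,S10,S11; S0-a->S1; S0-b->S2; S1-a->S0; S1-b->S3; S2-a->S4; S2-b->S5; S3-a->S6; S3-b->S7; S4-a->S8; S4-b->S3; S5-a->S4; S5-b->S9; S6-a->S1; S6-b->S10; S7-a->S11; S7-b->S7; S8-a->S1; S8-b->S2; S9-a->S4; S9-b->S9; S10-a->S4; S10-b->S5; S11-a->S1; S11-b->S10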